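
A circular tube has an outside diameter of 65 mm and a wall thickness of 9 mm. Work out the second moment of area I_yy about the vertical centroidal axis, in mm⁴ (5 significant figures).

Split into non-overlapping primitives; take the origin at the lower-left of the bounding box.
Outer circle: ⌀65, A = 3318.307 mm², x = 32.5 mm, Ī = 876240.5 mm⁴.
Bore (subtracted): ⌀47, A = 1734.945 mm², x = 32.5 mm, Ī = 239530.8 mm⁴.
By symmetry the centroid is at mid-width, x̄ = 32.5 mm.
All pieces are centred on the vertical centroidal axis, so I = ΣĪ (holes subtracted) = 636709.7 mm⁴.

I_yy ≈ 6.3671 × 10⁵ mm⁴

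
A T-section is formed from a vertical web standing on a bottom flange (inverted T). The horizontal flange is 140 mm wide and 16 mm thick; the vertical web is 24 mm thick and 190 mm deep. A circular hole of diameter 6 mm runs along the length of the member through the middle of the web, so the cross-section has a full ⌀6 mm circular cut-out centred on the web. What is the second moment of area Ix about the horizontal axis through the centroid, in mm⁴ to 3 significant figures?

Ix ≈ 2.97 × 10⁷ mm⁴

Treat the section as a set of non-overlapping primitives; coordinates are from the bounding-box lower-left.
Flange: 140 × 16, A = 2 240 mm², y = 8 mm, Ī = 47 787 mm⁴.
Web: 24 × 190, A = 4 560 mm², y = 111 mm, Ī = 13 718 000 mm⁴.
Hole (subtracted): ⌀6, A = 28.274 mm², y = 111 mm, Ī = 63.617 mm⁴.
Centroid: ȳ = ΣA·y / ΣA = 76.929 mm.
Transfer each piece to the horizontal axis through the centroid using Ī + A·d² with d = y − 76.929:
  flange: d = -68.929 mm → contributes +10 690 466 mm⁴
  web: d = 34.071 mm → contributes +19 011 423 mm⁴
  hole: d = 34.071 mm → contributes −32 886 mm⁴
Total I = 29 669 004 mm⁴.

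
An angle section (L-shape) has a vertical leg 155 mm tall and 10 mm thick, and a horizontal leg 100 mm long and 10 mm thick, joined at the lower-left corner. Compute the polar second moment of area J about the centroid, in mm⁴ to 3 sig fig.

Split into non-overlapping primitives; take the origin at the lower-left of the bounding box.
Vertical leg: 10 × 155, A = 1 550 mm², y = 77.5 mm, Ī = 3 103 229 mm⁴.
Horizontal leg (remainder): 90 × 10, A = 900 mm², y = 5 mm, Ī = 7 500 mm⁴.
Centroid: ȳ = ΣA·y / ΣA = 50.867 mm.
Transfer each piece to the centroidal x-axis using Ī + A·d² with d = y − 50.867:
  vertical leg: d = 26.633 mm → contributes +4 202 641 mm⁴
  horizontal leg (remainder): d = -45.867 mm → contributes +1 900 932 mm⁴
Total I = 6 103 574 mm⁴.
For the y-axis: x̄ = 23.367 mm.
Repeating about the centroidal y-axis gives I_y = 2 043 886 mm⁴.
Polar second moment: J = I_x + I_y = 8 147 460 mm⁴.

J ≈ 8.15 × 10⁶ mm⁴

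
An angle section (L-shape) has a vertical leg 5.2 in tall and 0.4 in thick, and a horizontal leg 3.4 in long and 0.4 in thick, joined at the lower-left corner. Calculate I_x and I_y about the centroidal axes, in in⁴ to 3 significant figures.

I_x ≈ 9.09 in⁴, I_y ≈ 3.13 in⁴

Decompose the section into non-overlapping parts with the origin at the bottom-left of its bounding rectangle.
Vertical leg: 0.4 × 5.2, A = 2.08 in², y = 2.6 in, Ī = 4.6869 in⁴.
Horizontal leg (remainder): 3 × 0.4, A = 1.2 in², y = 0.2 in, Ī = 0.016 in⁴.
Centroid: ȳ = ΣA·y / ΣA = 1.722 in.
Transfer each piece to the centroidal x-axis using Ī + A·d² with d = y − 1.722:
  vertical leg: d = 0.87805 in → contributes +6.2906 in⁴
  horizontal leg (remainder): d = -1.522 in → contributes +2.7956 in⁴
Total I = 9.0862 in⁴.
For the y-axis: x̄ = 0.82195 in.
Repeating about the centroidal y-axis gives I_y = 3.127 in⁴.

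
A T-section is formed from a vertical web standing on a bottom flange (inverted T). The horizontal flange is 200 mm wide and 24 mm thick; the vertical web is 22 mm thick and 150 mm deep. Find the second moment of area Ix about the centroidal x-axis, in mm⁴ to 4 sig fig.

Break the section into simple shapes (no overlaps), measuring from the bottom-left corner of the bounding box.
Flange: 200 × 24, A = 4 800 mm², y = 12 mm, Ī = 230 400 mm⁴.
Web: 22 × 150, A = 3 300 mm², y = 99 mm, Ī = 6 187 500 mm⁴.
Centroid: ȳ = ΣA·y / ΣA = 47.4444 mm.
Transfer each piece to the centroidal x-axis using Ī + A·d² with d = y − 47.4444:
  flange: d = -35.4444 mm → contributes +6 260 681 mm⁴
  web: d = 51.5556 mm → contributes +14 958 819 mm⁴
Total I = 21 219 500 mm⁴.

Ix ≈ 2.122 × 10⁷ mm⁴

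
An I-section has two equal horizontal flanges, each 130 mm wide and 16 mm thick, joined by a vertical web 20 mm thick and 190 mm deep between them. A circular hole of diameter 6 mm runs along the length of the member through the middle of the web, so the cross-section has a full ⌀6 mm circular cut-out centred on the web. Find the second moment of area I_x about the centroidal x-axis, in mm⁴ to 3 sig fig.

Decompose the section into non-overlapping parts with the origin at the bottom-left of its bounding rectangle.
Bottom flange: 130 × 16, A = 2 080 mm², y = 8 mm, Ī = 44 373 mm⁴.
Web: 20 × 190, A = 3 800 mm², y = 111 mm, Ī = 11 431 667 mm⁴.
Top flange: 130 × 16, A = 2 080 mm², y = 214 mm, Ī = 44 373 mm⁴.
Hole (subtracted): ⌀6, A = 28.274 mm², y = 111 mm, Ī = 63.617 mm⁴.
By symmetry the centroid is at mid-height, ȳ = 111 mm.
Transfer each piece to the centroidal x-axis using Ī + A·d² with d = y − 111:
  bottom flange: d = -103 mm → contributes +22 111 093 mm⁴
  web: d = 0 mm → contributes +11 431 667 mm⁴
  top flange: d = 103 mm → contributes +22 111 093 mm⁴
  hole: d = 0 mm → contributes −63.617 mm⁴
Total I = 55 653 790 mm⁴.

I_x ≈ 5.57 × 10⁷ mm⁴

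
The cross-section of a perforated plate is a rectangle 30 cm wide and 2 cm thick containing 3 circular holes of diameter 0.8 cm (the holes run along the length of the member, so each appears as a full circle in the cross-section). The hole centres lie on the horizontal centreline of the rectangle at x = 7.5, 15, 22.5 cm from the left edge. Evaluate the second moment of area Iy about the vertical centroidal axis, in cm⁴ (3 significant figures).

Iy ≈ 4440 cm⁴

Decompose the section into non-overlapping parts with the origin at the bottom-left of its bounding rectangle.
Plate: 30 × 2, A = 60 cm², x = 15 cm, Ī = 4 500 cm⁴.
Hole 1 (subtracted): ⌀0.8, A = 0.50265 cm², x = 7.5 cm, Ī = 0.020106 cm⁴.
Hole 2 (subtracted): ⌀0.8, A = 0.50265 cm², x = 15 cm, Ī = 0.020106 cm⁴.
Hole 3 (subtracted): ⌀0.8, A = 0.50265 cm², x = 22.5 cm, Ī = 0.020106 cm⁴.
By symmetry the centroid is at mid-width, x̄ = 15 cm.
Transfer each piece to the vertical centroidal axis using Ī + A·d² with d = x − 15:
  plate: d = 0 cm → contributes +4 500 cm⁴
  hole 1: d = -7.5 cm → contributes −28.294 cm⁴
  hole 2: d = 0 cm → contributes −0.020106 cm⁴
  hole 3: d = 7.5 cm → contributes −28.294 cm⁴
Total I = 4443.4 cm⁴.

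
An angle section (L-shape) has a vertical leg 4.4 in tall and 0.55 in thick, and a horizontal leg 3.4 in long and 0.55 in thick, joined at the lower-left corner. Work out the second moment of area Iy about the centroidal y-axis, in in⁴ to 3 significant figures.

Iy ≈ 3.87 in⁴

Decompose the section into non-overlapping parts with the origin at the bottom-left of its bounding rectangle.
Vertical leg: 0.55 × 4.4, A = 2.42 in², x = 0.275 in, Ī = 0.061004 in⁴.
Horizontal leg (remainder): 2.85 × 0.55, A = 1.5675 in², x = 1.975 in, Ī = 1.061 in⁴.
Centroid: x̄ = ΣA·x / ΣA = 0.94328 in.
Transfer each piece to the centroidal y-axis using Ī + A·d² with d = x − 0.94328:
  vertical leg: d = -0.66828 in → contributes +1.1418 in⁴
  horizontal leg (remainder): d = 1.0317 in → contributes +2.7295 in⁴
Total I = 3.8713 in⁴.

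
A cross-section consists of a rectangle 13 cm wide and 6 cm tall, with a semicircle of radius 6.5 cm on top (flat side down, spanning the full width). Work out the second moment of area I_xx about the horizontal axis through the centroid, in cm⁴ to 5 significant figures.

I_xx ≈ 1619.0 cm⁴

Break the section into simple shapes (no overlaps), measuring from the bottom-left corner of the bounding box.
Rectangular body: 13 × 6, A = 78 cm², y = 3 cm, Ī = 234 cm⁴.
Semicircular cap: semicircle r = 6.5, A = 66.36614 cm², y = 8.758686 cm, Ī = 195.923 cm⁴.
Centroid: ȳ = ΣA·y / ΣA = 5.647309 cm.
Transfer each piece to the horizontal axis through the centroid using Ī + A·d² with d = y − 5.647309:
  rectangular body: d = -2.647309 cm → contributes +780.643 cm⁴
  semicircular cap: d = 3.111377 cm → contributes +838.3915 cm⁴
Total I = 1619.035 cm⁴.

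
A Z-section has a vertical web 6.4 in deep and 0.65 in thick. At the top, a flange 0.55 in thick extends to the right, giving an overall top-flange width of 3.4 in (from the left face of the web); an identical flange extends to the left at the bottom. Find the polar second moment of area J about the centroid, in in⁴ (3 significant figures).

Break the section into simple shapes (no overlaps), measuring from the bottom-left corner of the bounding box.
Web: 0.65 × 6.4, A = 4.16 in², y = 3.2 in, Ī = 14.199 in⁴.
Top flange (beyond web): 2.75 × 0.55, A = 1.5125 in², y = 6.125 in, Ī = 0.038128 in⁴.
Bottom flange (beyond web): 2.75 × 0.55, A = 1.5125 in², y = 0.275 in, Ī = 0.038128 in⁴.
Centroid: ȳ = ΣA·y / ΣA = 3.2 in.
Transfer each piece to the centroidal x-axis using Ī + A·d² with d = y − 3.2:
  web: d = 0 in → contributes +14.199 in⁴
  top flange (beyond web): d = 2.925 in → contributes +12.979 in⁴
  bottom flange (beyond web): d = -2.925 in → contributes +12.979 in⁴
Total I = 40.156 in⁴.
For the y-axis: x̄ = 3.075 in.
Repeating about the centroidal y-axis gives I_y = 10.795 in⁴.
Polar second moment: J = I_x + I_y = 50.952 in⁴.

J ≈ 51.0 in⁴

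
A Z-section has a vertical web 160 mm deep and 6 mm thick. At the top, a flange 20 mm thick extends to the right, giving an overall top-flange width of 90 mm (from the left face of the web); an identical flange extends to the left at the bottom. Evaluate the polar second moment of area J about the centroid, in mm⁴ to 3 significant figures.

J ≈ 2.74 × 10⁷ mm⁴

Treat the section as a set of non-overlapping primitives; coordinates are from the bounding-box lower-left.
Web: 6 × 160, A = 960 mm², y = 80 mm, Ī = 2 048 000 mm⁴.
Top flange (beyond web): 84 × 20, A = 1 680 mm², y = 150 mm, Ī = 56 000 mm⁴.
Bottom flange (beyond web): 84 × 20, A = 1 680 mm², y = 10 mm, Ī = 56 000 mm⁴.
Centroid: ȳ = ΣA·y / ΣA = 80 mm.
Transfer each piece to the centroidal x-axis using Ī + A·d² with d = y − 80:
  web: d = 0 mm → contributes +2 048 000 mm⁴
  top flange (beyond web): d = 70 mm → contributes +8 288 000 mm⁴
  bottom flange (beyond web): d = -70 mm → contributes +8 288 000 mm⁴
Total I = 18 624 000 mm⁴.
For the y-axis: x̄ = 87 mm.
Repeating about the centroidal y-axis gives I_y = 8 782 560 mm⁴.
Polar second moment: J = I_x + I_y = 27 406 560 mm⁴.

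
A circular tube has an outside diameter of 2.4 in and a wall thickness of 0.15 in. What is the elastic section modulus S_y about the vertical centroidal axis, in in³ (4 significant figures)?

Split into non-overlapping primitives; take the origin at the lower-left of the bounding box.
Outer circle: ⌀2.4, A = 4.52389 in², x = 1.2 in, Ī = 1.6286 in⁴.
Bore (subtracted): ⌀2.1, A = 3.46361 in², x = 1.2 in, Ī = 0.954656 in⁴.
By symmetry the centroid is at mid-width, x̄ = 1.2 in.
All pieces are centred on the vertical centroidal axis, so I = ΣĪ (holes subtracted) = 0.673945 in⁴.
Extreme fibre distance c = 1.2 in; S = I/c = 0.561621 in³.

S_y ≈ 0.5616 in³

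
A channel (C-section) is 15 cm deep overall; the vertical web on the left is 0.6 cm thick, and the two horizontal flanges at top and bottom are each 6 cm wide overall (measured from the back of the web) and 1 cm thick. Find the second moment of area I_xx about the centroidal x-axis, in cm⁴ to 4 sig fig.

I_xx ≈ 698.9 cm⁴

Split into non-overlapping primitives; take the origin at the lower-left of the bounding box.
Web: 0.6 × 15, A = 9 cm², y = 7.5 cm, Ī = 168.75 cm⁴.
Top flange (beyond web): 5.4 × 1, A = 5.4 cm², y = 14.5 cm, Ī = 0.45 cm⁴.
Bottom flange (beyond web): 5.4 × 1, A = 5.4 cm², y = 0.5 cm, Ī = 0.45 cm⁴.
By symmetry the centroid is at mid-height, ȳ = 7.5 cm.
Transfer each piece to the centroidal x-axis using Ī + A·d² with d = y − 7.5:
  web: d = 0 cm → contributes +168.75 cm⁴
  top flange (beyond web): d = 7 cm → contributes +265.05 cm⁴
  bottom flange (beyond web): d = -7 cm → contributes +265.05 cm⁴
Total I = 698.85 cm⁴.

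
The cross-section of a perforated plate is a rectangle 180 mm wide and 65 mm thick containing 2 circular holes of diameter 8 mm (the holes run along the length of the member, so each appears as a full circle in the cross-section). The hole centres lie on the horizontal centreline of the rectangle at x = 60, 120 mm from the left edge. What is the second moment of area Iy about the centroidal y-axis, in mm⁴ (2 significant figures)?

Treat the section as a set of non-overlapping primitives; coordinates are from the bounding-box lower-left.
Plate: 180 × 65, A = 11 700 mm², x = 90 mm, Ī = 31 590 000 mm⁴.
Hole 1 (subtracted): ⌀8, A = 50.27 mm², x = 60 mm, Ī = 201.1 mm⁴.
Hole 2 (subtracted): ⌀8, A = 50.27 mm², x = 120 mm, Ī = 201.1 mm⁴.
By symmetry the centroid is at mid-width, x̄ = 90 mm.
Transfer each piece to the centroidal y-axis using Ī + A·d² with d = x − 90:
  plate: d = 0 mm → contributes +31 590 000 mm⁴
  hole 1: d = -30 mm → contributes −45 440 mm⁴
  hole 2: d = 30 mm → contributes −45 440 mm⁴
Total I = 31 499 120 mm⁴.

Iy ≈ 3.1 × 10⁷ mm⁴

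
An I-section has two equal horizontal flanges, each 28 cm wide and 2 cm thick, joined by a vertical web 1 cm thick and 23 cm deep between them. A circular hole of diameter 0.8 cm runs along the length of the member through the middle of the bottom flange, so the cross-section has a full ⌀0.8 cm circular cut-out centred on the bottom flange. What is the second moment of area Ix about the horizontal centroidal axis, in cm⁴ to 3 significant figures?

Break the section into simple shapes (no overlaps), measuring from the bottom-left corner of the bounding box.
Bottom flange: 28 × 2, A = 56 cm², y = 1 cm, Ī = 18.667 cm⁴.
Web: 1 × 23, A = 23 cm², y = 13.5 cm, Ī = 1013.9 cm⁴.
Top flange: 28 × 2, A = 56 cm², y = 26 cm, Ī = 18.667 cm⁴.
Hole (subtracted): ⌀0.8, A = 0.50265 cm², y = 1 cm, Ī = 0.020106 cm⁴.
Centroid: ȳ = ΣA·y / ΣA = 13.547 cm.
Transfer each piece to the horizontal centroidal axis using Ī + A·d² with d = y − 13.547:
  bottom flange: d = -12.547 cm → contributes +8834.2 cm⁴
  web: d = -0.046716 cm → contributes +1 014 cm⁴
  top flange: d = 12.453 cm → contributes +8703.4 cm⁴
  hole: d = -12.547 cm → contributes −79.148 cm⁴
Total I = 18 472 cm⁴.

Ix ≈ 1.85 × 10⁴ cm⁴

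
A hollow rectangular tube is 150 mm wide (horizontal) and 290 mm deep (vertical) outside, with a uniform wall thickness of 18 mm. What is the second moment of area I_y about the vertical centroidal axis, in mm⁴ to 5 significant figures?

Break the section into simple shapes (no overlaps), measuring from the bottom-left corner of the bounding box.
Outer rectangle: 150 × 290, A = 43 500 mm², x = 75 mm, Ī = 81 562 500 mm⁴.
Inner void (subtracted): 114 × 254, A = 28 956 mm², x = 75 mm, Ī = 31 359 348 mm⁴.
By symmetry the centroid is at mid-width, x̄ = 75 mm.
All pieces are centred on the vertical centroidal axis, so I = ΣĪ (holes subtracted) = 50 203 152 mm⁴.

I_y ≈ 5.0203 × 10⁷ mm⁴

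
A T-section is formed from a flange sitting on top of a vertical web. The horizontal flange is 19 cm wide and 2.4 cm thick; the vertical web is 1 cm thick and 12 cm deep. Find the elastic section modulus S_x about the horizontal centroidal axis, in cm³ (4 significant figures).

Decompose the section into non-overlapping parts with the origin at the bottom-left of its bounding rectangle.
Flange: 19 × 2.4, A = 45.6 cm², y = 13.2 cm, Ī = 21.888 cm⁴.
Web: 1 × 12, A = 12 cm², y = 6 cm, Ī = 144 cm⁴.
Centroid: ȳ = ΣA·y / ΣA = 11.7 cm.
Transfer each piece to the horizontal centroidal axis using Ī + A·d² with d = y − 11.7:
  flange: d = 1.5 cm → contributes +124.488 cm⁴
  web: d = -5.7 cm → contributes +533.88 cm⁴
Total I = 658.368 cm⁴.
Extreme fibre distance c = 11.7 cm; S = I/c = 56.2708 cm³.

S_x ≈ 56.27 cm³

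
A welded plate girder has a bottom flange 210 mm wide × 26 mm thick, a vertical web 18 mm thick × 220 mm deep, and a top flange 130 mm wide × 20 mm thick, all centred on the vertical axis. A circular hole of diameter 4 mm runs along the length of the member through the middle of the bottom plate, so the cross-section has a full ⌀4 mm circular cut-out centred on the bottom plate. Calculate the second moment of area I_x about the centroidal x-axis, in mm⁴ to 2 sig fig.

I_x ≈ 1.3 × 10⁸ mm⁴

Treat the section as a set of non-overlapping primitives; coordinates are from the bounding-box lower-left.
Bottom plate: 210 × 26, A = 5 460 mm², y = 13 mm, Ī = 307 580 mm⁴.
Web plate: 18 × 220, A = 3 960 mm², y = 136 mm, Ī = 15 972 000 mm⁴.
Top plate: 130 × 20, A = 2 600 mm², y = 256 mm, Ī = 86 667 mm⁴.
Hole (subtracted): ⌀4, A = 12.57 mm², y = 13 mm, Ī = 12.57 mm⁴.
Centroid: ȳ = ΣA·y / ΣA = 106.2 mm.
Transfer each piece to the centroidal x-axis using Ī + A·d² with d = y − 106.2:
  bottom plate: d = -93.18 mm → contributes +47 716 414 mm⁴
  web plate: d = 29.82 mm → contributes +19 492 823 mm⁴
  top plate: d = 149.8 mm → contributes +58 444 577 mm⁴
  hole: d = -93.18 mm → contributes −109 126 mm⁴
Total I = 125 544 689 mm⁴.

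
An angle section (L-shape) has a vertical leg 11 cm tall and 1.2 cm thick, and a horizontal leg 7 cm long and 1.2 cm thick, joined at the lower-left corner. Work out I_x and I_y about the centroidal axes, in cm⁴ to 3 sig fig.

Decompose the section into non-overlapping parts with the origin at the bottom-left of its bounding rectangle.
Vertical leg: 1.2 × 11, A = 13.2 cm², y = 5.5 cm, Ī = 133.1 cm⁴.
Horizontal leg (remainder): 5.8 × 1.2, A = 6.96 cm², y = 0.6 cm, Ī = 0.8352 cm⁴.
Centroid: ȳ = ΣA·y / ΣA = 3.8083 cm.
Transfer each piece to the centroidal x-axis using Ī + A·d² with d = y − 3.8083:
  vertical leg: d = 1.6917 cm → contributes +170.87 cm⁴
  horizontal leg (remainder): d = -3.2083 cm → contributes +72.477 cm⁴
Total I = 243.35 cm⁴.
For the y-axis: x̄ = 1.8083 cm.
Repeating about the centroidal y-axis gives I_y = 76.92 cm⁴.

I_x ≈ 243 cm⁴, I_y ≈ 76.9 cm⁴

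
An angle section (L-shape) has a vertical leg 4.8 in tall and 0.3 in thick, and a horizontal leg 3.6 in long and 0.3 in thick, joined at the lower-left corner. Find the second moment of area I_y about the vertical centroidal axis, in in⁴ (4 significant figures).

I_y ≈ 2.810 in⁴

Break the section into simple shapes (no overlaps), measuring from the bottom-left corner of the bounding box.
Vertical leg: 0.3 × 4.8, A = 1.44 in², x = 0.15 in, Ī = 0.0108 in⁴.
Horizontal leg (remainder): 3.3 × 0.3, A = 0.99 in², x = 1.95 in, Ī = 0.898425 in⁴.
Centroid: x̄ = ΣA·x / ΣA = 0.883333 in.
Transfer each piece to the vertical centroidal axis using Ī + A·d² with d = x − 0.883333:
  vertical leg: d = -0.733333 in → contributes +0.7852 in⁴
  horizontal leg (remainder): d = 1.06667 in → contributes +2.02483 in⁴
Total I = 2.81003 in⁴.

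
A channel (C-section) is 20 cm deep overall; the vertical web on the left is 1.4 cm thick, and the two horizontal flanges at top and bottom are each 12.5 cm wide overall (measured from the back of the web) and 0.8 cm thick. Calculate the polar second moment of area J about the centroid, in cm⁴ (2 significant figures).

Treat the section as a set of non-overlapping primitives; coordinates are from the bounding-box lower-left.
Web: 1.4 × 20, A = 28 cm², y = 10 cm, Ī = 933.3 cm⁴.
Top flange (beyond web): 11.1 × 0.8, A = 8.88 cm², y = 19.6 cm, Ī = 0.4736 cm⁴.
Bottom flange (beyond web): 11.1 × 0.8, A = 8.88 cm², y = 0.4 cm, Ī = 0.4736 cm⁴.
By symmetry the centroid is at mid-height, ȳ = 10 cm.
Transfer each piece to the centroidal x-axis using Ī + A·d² with d = y − 10:
  web: d = 0 cm → contributes +933.3 cm⁴
  top flange (beyond web): d = 9.6 cm → contributes +818.9 cm⁴
  bottom flange (beyond web): d = -9.6 cm → contributes +818.9 cm⁴
Total I = 2 571 cm⁴.
For the y-axis: x̄ = 3.126 cm.
Repeating about the centroidal y-axis gives I_y = 611.4 cm⁴.
Polar second moment: J = I_x + I_y = 3 182 cm⁴.

J ≈ 3200 cm⁴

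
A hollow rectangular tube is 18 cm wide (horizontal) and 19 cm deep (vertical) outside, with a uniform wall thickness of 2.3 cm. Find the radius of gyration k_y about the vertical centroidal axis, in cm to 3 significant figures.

k_y ≈ 6.53 cm

Break the section into simple shapes (no overlaps), measuring from the bottom-left corner of the bounding box.
Outer rectangle: 18 × 19, A = 342 cm², x = 9 cm, Ī = 9 234 cm⁴.
Inner void (subtracted): 13.4 × 14.4, A = 192.96 cm², x = 9 cm, Ī = 2887.3 cm⁴.
By symmetry the centroid is at mid-width, x̄ = 9 cm.
All pieces are centred on the vertical centroidal axis, so I = ΣĪ (holes subtracted) = 6346.7 cm⁴.
Radius of gyration: k = √(I/A) = √(6346.7 / 149.04) = 6.5256 cm.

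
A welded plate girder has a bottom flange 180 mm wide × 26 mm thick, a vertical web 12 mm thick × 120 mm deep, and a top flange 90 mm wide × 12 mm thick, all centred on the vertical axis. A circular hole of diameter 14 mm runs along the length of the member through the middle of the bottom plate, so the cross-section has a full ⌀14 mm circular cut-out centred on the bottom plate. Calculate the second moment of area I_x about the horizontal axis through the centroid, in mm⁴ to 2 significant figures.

Break the section into simple shapes (no overlaps), measuring from the bottom-left corner of the bounding box.
Bottom plate: 180 × 26, A = 4 680 mm², y = 13 mm, Ī = 263 640 mm⁴.
Web plate: 12 × 120, A = 1 440 mm², y = 86 mm, Ī = 1 728 000 mm⁴.
Top plate: 90 × 12, A = 1 080 mm², y = 152 mm, Ī = 12 960 mm⁴.
Hole (subtracted): ⌀14, A = 153.9 mm², y = 13 mm, Ī = 1 886 mm⁴.
Centroid: ȳ = ΣA·y / ΣA = 49.22 mm.
Transfer each piece to the horizontal axis through the centroid using Ī + A·d² with d = y − 49.22:
  bottom plate: d = -36.22 mm → contributes +6 404 800 mm⁴
  web plate: d = 36.78 mm → contributes +3 675 511 mm⁴
  top plate: d = 102.8 mm → contributes +11 420 790 mm⁴
  hole: d = -36.22 mm → contributes −203 885 mm⁴
Total I = 21 297 215 mm⁴.

I_x ≈ 2.1 × 10⁷ mm⁴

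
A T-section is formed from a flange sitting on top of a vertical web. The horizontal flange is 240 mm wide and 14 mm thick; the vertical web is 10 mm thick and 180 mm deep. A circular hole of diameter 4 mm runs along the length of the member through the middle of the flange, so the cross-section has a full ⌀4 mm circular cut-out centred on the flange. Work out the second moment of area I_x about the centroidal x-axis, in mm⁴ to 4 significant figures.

I_x ≈ 1.593 × 10⁷ mm⁴

Treat the section as a set of non-overlapping primitives; coordinates are from the bounding-box lower-left.
Flange: 240 × 14, A = 3 360 mm², y = 187 mm, Ī = 54 880 mm⁴.
Web: 10 × 180, A = 1 800 mm², y = 90 mm, Ī = 4 860 000 mm⁴.
Hole (subtracted): ⌀4, A = 12.5664 mm², y = 187 mm, Ī = 12.5664 mm⁴.
Centroid: ȳ = ΣA·y / ΣA = 153.08 mm.
Transfer each piece to the centroidal x-axis using Ī + A·d² with d = y − 153.08:
  flange: d = 33.9198 mm → contributes +3 920 741 mm⁴
  web: d = -63.0802 mm → contributes +12 022 397 mm⁴
  hole: d = 33.9198 mm → contributes −14470.9 mm⁴
Total I = 15 928 668 mm⁴.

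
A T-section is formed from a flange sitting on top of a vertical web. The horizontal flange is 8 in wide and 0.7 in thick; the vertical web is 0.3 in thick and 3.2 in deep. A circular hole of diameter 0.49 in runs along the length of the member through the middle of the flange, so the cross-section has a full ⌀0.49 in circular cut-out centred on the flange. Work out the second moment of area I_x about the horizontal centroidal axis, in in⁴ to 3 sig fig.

I_x ≈ 4.15 in⁴

Treat the section as a set of non-overlapping primitives; coordinates are from the bounding-box lower-left.
Flange: 8 × 0.7, A = 5.6 in², y = 3.55 in, Ī = 0.22867 in⁴.
Web: 0.3 × 3.2, A = 0.96 in², y = 1.6 in, Ī = 0.8192 in⁴.
Hole (subtracted): ⌀0.49, A = 0.18857 in², y = 3.55 in, Ī = 0.0028298 in⁴.
Centroid: ȳ = ΣA·y / ΣA = 3.2562 in.
Transfer each piece to the horizontal centroidal axis using Ī + A·d² with d = y − 3.2562:
  flange: d = 0.29381 in → contributes +0.71209 in⁴
  web: d = -1.6562 in → contributes +3.4524 in⁴
  hole: d = 0.29381 in → contributes −0.019109 in⁴
Total I = 4.1454 in⁴.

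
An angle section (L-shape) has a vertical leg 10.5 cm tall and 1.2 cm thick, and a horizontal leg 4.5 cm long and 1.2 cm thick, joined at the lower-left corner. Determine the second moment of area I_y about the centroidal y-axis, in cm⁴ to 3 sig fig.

Decompose the section into non-overlapping parts with the origin at the bottom-left of its bounding rectangle.
Vertical leg: 1.2 × 10.5, A = 12.6 cm², x = 0.6 cm, Ī = 1.512 cm⁴.
Horizontal leg (remainder): 3.3 × 1.2, A = 3.96 cm², x = 2.85 cm, Ī = 3.5937 cm⁴.
Centroid: x̄ = ΣA·x / ΣA = 1.138 cm.
Transfer each piece to the centroidal y-axis using Ī + A·d² with d = x − 1.138:
  vertical leg: d = -0.53804 cm → contributes +5.1596 cm⁴
  horizontal leg (remainder): d = 1.712 cm → contributes +15.2 cm⁴
Total I = 20.359 cm⁴.

I_y ≈ 20.4 cm⁴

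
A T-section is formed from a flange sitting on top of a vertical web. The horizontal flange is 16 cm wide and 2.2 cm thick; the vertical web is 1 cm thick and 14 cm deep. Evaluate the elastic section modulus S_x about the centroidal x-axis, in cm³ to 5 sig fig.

Break the section into simple shapes (no overlaps), measuring from the bottom-left corner of the bounding box.
Flange: 16 × 2.2, A = 35.2 cm², y = 15.1 cm, Ī = 14.19733 cm⁴.
Web: 1 × 14, A = 14 cm², y = 7 cm, Ī = 228.6667 cm⁴.
Centroid: ȳ = ΣA·y / ΣA = 12.79512 cm.
Transfer each piece to the centroidal x-axis using Ī + A·d² with d = y − 12.79512:
  flange: d = 2.304878 cm → contributes +201.196 cm⁴
  web: d = -5.795122 cm → contributes +698.8348 cm⁴
Total I = 900.0308 cm⁴.
Extreme fibre distance c = 12.79512 cm; S = I/c = 70.34172 cm³.

S_x ≈ 70.342 cm³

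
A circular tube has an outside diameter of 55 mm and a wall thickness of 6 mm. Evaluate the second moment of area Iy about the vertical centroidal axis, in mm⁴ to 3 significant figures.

Iy ≈ 2.81 × 10⁵ mm⁴

Treat the section as a set of non-overlapping primitives; coordinates are from the bounding-box lower-left.
Outer circle: ⌀55, A = 2375.8 mm², x = 27.5 mm, Ī = 449 180 mm⁴.
Bore (subtracted): ⌀43, A = 1452.2 mm², x = 27.5 mm, Ī = 167 820 mm⁴.
By symmetry the centroid is at mid-width, x̄ = 27.5 mm.
All pieces are centred on the vertical centroidal axis, so I = ΣĪ (holes subtracted) = 281 360 mm⁴.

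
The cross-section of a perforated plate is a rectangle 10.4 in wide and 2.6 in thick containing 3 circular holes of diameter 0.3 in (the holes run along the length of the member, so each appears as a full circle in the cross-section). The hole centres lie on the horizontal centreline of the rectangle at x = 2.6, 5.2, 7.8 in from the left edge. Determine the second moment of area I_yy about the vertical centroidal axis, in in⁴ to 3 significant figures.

I_yy ≈ 243 in⁴

Decompose the section into non-overlapping parts with the origin at the bottom-left of its bounding rectangle.
Plate: 10.4 × 2.6, A = 27.04 in², x = 5.2 in, Ī = 243.72 in⁴.
Hole 1 (subtracted): ⌀0.3, A = 0.070686 in², x = 2.6 in, Ī = 0.00039761 in⁴.
Hole 2 (subtracted): ⌀0.3, A = 0.070686 in², x = 5.2 in, Ī = 0.00039761 in⁴.
Hole 3 (subtracted): ⌀0.3, A = 0.070686 in², x = 7.8 in, Ī = 0.00039761 in⁴.
By symmetry the centroid is at mid-width, x̄ = 5.2 in.
Transfer each piece to the vertical centroidal axis using Ī + A·d² with d = x − 5.2:
  plate: d = 0 in → contributes +243.72 in⁴
  hole 1: d = -2.6 in → contributes −0.47823 in⁴
  hole 2: d = 0 in → contributes −0.00039761 in⁴
  hole 3: d = 2.6 in → contributes −0.47823 in⁴
Total I = 242.76 in⁴.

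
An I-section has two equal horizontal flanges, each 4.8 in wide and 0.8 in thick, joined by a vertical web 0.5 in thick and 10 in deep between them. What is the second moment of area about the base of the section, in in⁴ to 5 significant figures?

I_base ≈ 692.58 in⁴

Break the section into simple shapes (no overlaps), measuring from the bottom-left corner of the bounding box.
Bottom flange: 4.8 × 0.8, A = 3.84 in², y = 0.4 in, Ī = 0.2048 in⁴.
Web: 0.5 × 10, A = 5 in², y = 5.8 in, Ī = 41.66667 in⁴.
Top flange: 4.8 × 0.8, A = 3.84 in², y = 11.2 in, Ī = 0.2048 in⁴.
Transfer each piece to the bottom edge using Ī + A·d² with d = y − 0:
  bottom flange: d = 0.4 in → contributes +0.8192 in⁴
  web: d = 5.8 in → contributes +209.8667 in⁴
  top flange: d = 11.2 in → contributes +481.8944 in⁴
Total I = 692.5803 in⁴.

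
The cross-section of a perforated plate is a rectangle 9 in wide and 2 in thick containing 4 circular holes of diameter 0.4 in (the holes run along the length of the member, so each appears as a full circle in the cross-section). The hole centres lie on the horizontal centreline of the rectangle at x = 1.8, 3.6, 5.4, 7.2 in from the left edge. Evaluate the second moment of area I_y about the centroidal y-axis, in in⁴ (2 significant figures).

I_y ≈ 120 in⁴

Treat the section as a set of non-overlapping primitives; coordinates are from the bounding-box lower-left.
Plate: 9 × 2, A = 18 in², x = 4.5 in, Ī = 121.5 in⁴.
Hole 1 (subtracted): ⌀0.4, A = 0.1257 in², x = 1.8 in, Ī = 0.001257 in⁴.
Hole 2 (subtracted): ⌀0.4, A = 0.1257 in², x = 3.6 in, Ī = 0.001257 in⁴.
Hole 3 (subtracted): ⌀0.4, A = 0.1257 in², x = 5.4 in, Ī = 0.001257 in⁴.
Hole 4 (subtracted): ⌀0.4, A = 0.1257 in², x = 7.2 in, Ī = 0.001257 in⁴.
By symmetry the centroid is at mid-width, x̄ = 4.5 in.
Transfer each piece to the centroidal y-axis using Ī + A·d² with d = x − 4.5:
  plate: d = 0 in → contributes +121.5 in⁴
  hole 1: d = -2.7 in → contributes −0.9173 in⁴
  hole 2: d = -0.9 in → contributes −0.103 in⁴
  hole 3: d = 0.9 in → contributes −0.103 in⁴
  hole 4: d = 2.7 in → contributes −0.9173 in⁴
Total I = 119.5 in⁴.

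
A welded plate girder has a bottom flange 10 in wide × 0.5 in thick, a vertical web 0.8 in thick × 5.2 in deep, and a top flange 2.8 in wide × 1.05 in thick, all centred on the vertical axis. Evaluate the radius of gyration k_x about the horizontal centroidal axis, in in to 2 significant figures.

k_x ≈ 2.5 in

Split into non-overlapping primitives; take the origin at the lower-left of the bounding box.
Bottom plate: 10 × 0.5, A = 5 in², y = 0.25 in, Ī = 0.1042 in⁴.
Web plate: 0.8 × 5.2, A = 4.16 in², y = 3.1 in, Ī = 9.374 in⁴.
Top plate: 2.8 × 1.05, A = 2.94 in², y = 6.225 in, Ī = 0.2701 in⁴.
Centroid: ȳ = ΣA·y / ΣA = 2.682 in.
Transfer each piece to the horizontal centroidal axis using Ī + A·d² with d = y − 2.682:
  bottom plate: d = -2.432 in → contributes +29.67 in⁴
  web plate: d = 0.4184 in → contributes +10.1 in⁴
  top plate: d = 3.543 in → contributes +37.18 in⁴
Total I = 76.95 in⁴.
Radius of gyration: k = √(I/A) = √(76.95 / 12.1) = 2.522 in.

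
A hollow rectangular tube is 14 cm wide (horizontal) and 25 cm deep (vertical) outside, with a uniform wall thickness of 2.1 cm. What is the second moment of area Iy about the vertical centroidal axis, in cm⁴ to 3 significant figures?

Iy ≈ 4090 cm⁴

Break the section into simple shapes (no overlaps), measuring from the bottom-left corner of the bounding box.
Outer rectangle: 14 × 25, A = 350 cm², x = 7 cm, Ī = 5716.7 cm⁴.
Inner void (subtracted): 9.8 × 20.8, A = 203.84 cm², x = 7 cm, Ī = 1631.4 cm⁴.
By symmetry the centroid is at mid-width, x̄ = 7 cm.
All pieces are centred on the vertical centroidal axis, so I = ΣĪ (holes subtracted) = 4085.3 cm⁴.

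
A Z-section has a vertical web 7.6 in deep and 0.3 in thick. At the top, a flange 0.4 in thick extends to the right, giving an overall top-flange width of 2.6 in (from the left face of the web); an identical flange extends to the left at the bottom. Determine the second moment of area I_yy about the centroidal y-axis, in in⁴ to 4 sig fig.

I_yy ≈ 3.938 in⁴

Split into non-overlapping primitives; take the origin at the lower-left of the bounding box.
Web: 0.3 × 7.6, A = 2.28 in², x = 2.45 in, Ī = 0.0171 in⁴.
Top flange (beyond web): 2.3 × 0.4, A = 0.92 in², x = 3.75 in, Ī = 0.405567 in⁴.
Bottom flange (beyond web): 2.3 × 0.4, A = 0.92 in², x = 1.15 in, Ī = 0.405567 in⁴.
Centroid: x̄ = ΣA·x / ΣA = 2.45 in.
Transfer each piece to the centroidal y-axis using Ī + A·d² with d = x − 2.45:
  web: d = 0 in → contributes +0.0171 in⁴
  top flange (beyond web): d = 1.3 in → contributes +1.96037 in⁴
  bottom flange (beyond web): d = -1.3 in → contributes +1.96037 in⁴
Total I = 3.93783 in⁴.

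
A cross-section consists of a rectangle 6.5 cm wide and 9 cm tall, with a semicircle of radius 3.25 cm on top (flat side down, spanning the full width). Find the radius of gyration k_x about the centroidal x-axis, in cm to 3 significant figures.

Decompose the section into non-overlapping parts with the origin at the bottom-left of its bounding rectangle.
Rectangular body: 6.5 × 9, A = 58.5 cm², y = 4.5 cm, Ī = 394.88 cm⁴.
Semicircular cap: semicircle r = 3.25, A = 16.592 cm², y = 10.379 cm, Ī = 12.245 cm⁴.
Centroid: ȳ = ΣA·y / ΣA = 5.799 cm.
Transfer each piece to the centroidal x-axis using Ī + A·d² with d = y − 5.799:
  rectangular body: d = -1.299 cm → contributes +493.59 cm⁴
  semicircular cap: d = 4.5803 cm → contributes +360.32 cm⁴
Total I = 853.92 cm⁴.
Radius of gyration: k = √(I/A) = √(853.92 / 75.092) = 3.3722 cm.

k_x ≈ 3.37 cm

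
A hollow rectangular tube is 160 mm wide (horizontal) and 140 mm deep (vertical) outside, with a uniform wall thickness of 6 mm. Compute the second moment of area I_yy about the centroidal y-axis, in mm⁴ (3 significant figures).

I_yy ≈ 1.32 × 10⁷ mm⁴

Break the section into simple shapes (no overlaps), measuring from the bottom-left corner of the bounding box.
Outer rectangle: 160 × 140, A = 22 400 mm², x = 80 mm, Ī = 47 786 667 mm⁴.
Inner void (subtracted): 148 × 128, A = 18 944 mm², x = 80 mm, Ī = 34 579 115 mm⁴.
By symmetry the centroid is at mid-width, x̄ = 80 mm.
All pieces are centred on the centroidal y-axis, so I = ΣĪ (holes subtracted) = 13 207 552 mm⁴.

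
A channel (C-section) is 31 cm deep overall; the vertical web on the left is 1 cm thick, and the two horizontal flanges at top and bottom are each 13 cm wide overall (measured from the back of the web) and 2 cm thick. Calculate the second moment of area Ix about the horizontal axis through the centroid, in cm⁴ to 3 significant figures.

Ix ≈ 1.26 × 10⁴ cm⁴

Decompose the section into non-overlapping parts with the origin at the bottom-left of its bounding rectangle.
Web: 1 × 31, A = 31 cm², y = 15.5 cm, Ī = 2482.6 cm⁴.
Top flange (beyond web): 12 × 2, A = 24 cm², y = 30 cm, Ī = 8 cm⁴.
Bottom flange (beyond web): 12 × 2, A = 24 cm², y = 1 cm, Ī = 8 cm⁴.
By symmetry the centroid is at mid-height, ȳ = 15.5 cm.
Transfer each piece to the horizontal axis through the centroid using Ī + A·d² with d = y − 15.5:
  web: d = 0 cm → contributes +2482.6 cm⁴
  top flange (beyond web): d = 14.5 cm → contributes +5 054 cm⁴
  bottom flange (beyond web): d = -14.5 cm → contributes +5 054 cm⁴
Total I = 12 591 cm⁴.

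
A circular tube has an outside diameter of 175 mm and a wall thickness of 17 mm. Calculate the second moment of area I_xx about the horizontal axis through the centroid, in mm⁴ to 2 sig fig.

Treat the section as a set of non-overlapping primitives; coordinates are from the bounding-box lower-left.
Outer circle: ⌀175, A = 24 053 mm², y = 87.5 mm, Ī = 46 038 598 mm⁴.
Bore (subtracted): ⌀141, A = 15 615 mm², y = 87.5 mm, Ī = 19 401 993 mm⁴.
By symmetry the centroid is at mid-height, ȳ = 87.5 mm.
All pieces are centred on the horizontal axis through the centroid, so I = ΣĪ (holes subtracted) = 26 636 605 mm⁴.

I_xx ≈ 2.7 × 10⁷ mm⁴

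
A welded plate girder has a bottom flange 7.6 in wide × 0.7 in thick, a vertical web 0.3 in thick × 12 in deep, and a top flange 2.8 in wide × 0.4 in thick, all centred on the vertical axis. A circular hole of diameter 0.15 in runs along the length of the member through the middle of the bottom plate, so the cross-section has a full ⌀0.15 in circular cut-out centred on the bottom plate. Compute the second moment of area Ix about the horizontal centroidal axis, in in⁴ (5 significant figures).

Ix ≈ 229.02 in⁴

Decompose the section into non-overlapping parts with the origin at the bottom-left of its bounding rectangle.
Bottom plate: 7.6 × 0.7, A = 5.32 in², y = 0.35 in, Ī = 0.2172333 in⁴.
Web plate: 0.3 × 12, A = 3.6 in², y = 6.7 in, Ī = 43.2 in⁴.
Top plate: 2.8 × 0.4, A = 1.12 in², y = 12.9 in, Ī = 0.01493333 in⁴.
Hole (subtracted): ⌀0.15, A = 0.01767146 in², y = 0.35 in, Ī = 0.00002485049 in⁴.
Centroid: ȳ = ΣA·y / ΣA = 4.033376 in.
Transfer each piece to the horizontal centroidal axis using Ī + A·d² with d = y − 4.033376:
  bottom plate: d = -3.683376 in → contributes +72.39503 in⁴
  web plate: d = 2.666624 in → contributes +68.79919 in⁴
  top plate: d = 8.866624 in → contributes +88.06601 in⁴
  hole: d = -3.683376 in → contributes −0.239778 in⁴
Total I = 229.0204 in⁴.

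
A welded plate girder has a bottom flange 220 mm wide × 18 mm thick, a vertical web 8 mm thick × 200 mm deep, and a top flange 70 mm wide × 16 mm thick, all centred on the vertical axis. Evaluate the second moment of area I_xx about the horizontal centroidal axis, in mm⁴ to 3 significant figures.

Treat the section as a set of non-overlapping primitives; coordinates are from the bounding-box lower-left.
Bottom plate: 220 × 18, A = 3 960 mm², y = 9 mm, Ī = 106 920 mm⁴.
Web plate: 8 × 200, A = 1 600 mm², y = 118 mm, Ī = 5 333 333 mm⁴.
Top plate: 70 × 16, A = 1 120 mm², y = 226 mm, Ī = 23 893 mm⁴.
Centroid: ȳ = ΣA·y / ΣA = 71.491 mm.
Transfer each piece to the horizontal centroidal axis using Ī + A·d² with d = y − 71.491:
  bottom plate: d = -62.491 mm → contributes +15 571 224 mm⁴
  web plate: d = 46.509 mm → contributes +8 794 270 mm⁴
  top plate: d = 154.51 mm → contributes +26 761 682 mm⁴
Total I = 51 127 176 mm⁴.

I_xx ≈ 5.11 × 10⁷ mm⁴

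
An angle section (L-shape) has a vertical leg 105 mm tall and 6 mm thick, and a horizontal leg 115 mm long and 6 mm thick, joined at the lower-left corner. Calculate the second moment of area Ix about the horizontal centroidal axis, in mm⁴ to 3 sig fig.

Treat the section as a set of non-overlapping primitives; coordinates are from the bounding-box lower-left.
Vertical leg: 6 × 105, A = 630 mm², y = 52.5 mm, Ī = 578 813 mm⁴.
Horizontal leg (remainder): 109 × 6, A = 654 mm², y = 3 mm, Ī = 1 962 mm⁴.
Centroid: ȳ = ΣA·y / ΣA = 27.287 mm.
Transfer each piece to the horizontal centroidal axis using Ī + A·d² with d = y − 27.287:
  vertical leg: d = 25.213 mm → contributes +979 288 mm⁴
  horizontal leg (remainder): d = -24.287 mm → contributes +387 742 mm⁴
Total I = 1 367 030 mm⁴.

Ix ≈ 1.37 × 10⁶ mm⁴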